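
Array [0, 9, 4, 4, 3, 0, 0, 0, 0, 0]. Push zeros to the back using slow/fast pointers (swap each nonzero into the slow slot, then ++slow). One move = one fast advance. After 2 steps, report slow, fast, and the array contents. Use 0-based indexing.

slow=1, fast=2, a=[9, 0, 4, 4, 3, 0, 0, 0, 0, 0]

slow=0 fast=0: a[fast]=0, fast++
slow=0 fast=1: a[fast]=9≠0 swap→a[0]=9, slow++,fast++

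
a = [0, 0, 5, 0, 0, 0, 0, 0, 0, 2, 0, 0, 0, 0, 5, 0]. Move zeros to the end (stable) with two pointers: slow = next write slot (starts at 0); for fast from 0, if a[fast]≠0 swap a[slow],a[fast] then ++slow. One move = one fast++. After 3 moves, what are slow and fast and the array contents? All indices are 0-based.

slow=1, fast=3, a=[5, 0, 0, 0, 0, 0, 0, 0, 0, 2, 0, 0, 0, 0, 5, 0]

slow=0 fast=0: a[fast]=0, fast++
slow=0 fast=1: a[fast]=0, fast++
slow=0 fast=2: a[fast]=5≠0 swap→a[0]=5, slow++,fast++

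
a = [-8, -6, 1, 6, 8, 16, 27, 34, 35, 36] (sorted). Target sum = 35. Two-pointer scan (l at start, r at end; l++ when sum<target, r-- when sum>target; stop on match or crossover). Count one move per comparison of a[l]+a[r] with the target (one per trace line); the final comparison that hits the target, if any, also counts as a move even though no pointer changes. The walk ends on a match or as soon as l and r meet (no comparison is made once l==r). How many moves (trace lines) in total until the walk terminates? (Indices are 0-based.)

[0,9] -8+36=28 <35 → l++
[1,9] -6+36=30 <35 → l++
[2,9] 1+36=37 >35 → r--
[2,8] 1+35=36 >35 → r--
[2,7] 1+34=35 → found

5 moves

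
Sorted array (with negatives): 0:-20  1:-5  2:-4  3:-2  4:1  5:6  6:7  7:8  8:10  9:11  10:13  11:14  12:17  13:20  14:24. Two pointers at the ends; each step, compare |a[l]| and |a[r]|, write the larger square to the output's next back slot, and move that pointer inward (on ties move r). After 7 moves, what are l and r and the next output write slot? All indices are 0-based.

[0,14] |-20|<=|24| out[14]=576 → r--
[0,13] |-20|<=|20| out[13]=400 → r--
[0,12] |-20|>|17| out[12]=400 → l++
[1,12] |-5|<=|17| out[11]=289 → r--
[1,11] |-5|<=|14| out[10]=196 → r--
[1,10] |-5|<=|13| out[9]=169 → r--
[1,9] |-5|<=|11| out[8]=121 → r--

l=1, r=8, next write slot=7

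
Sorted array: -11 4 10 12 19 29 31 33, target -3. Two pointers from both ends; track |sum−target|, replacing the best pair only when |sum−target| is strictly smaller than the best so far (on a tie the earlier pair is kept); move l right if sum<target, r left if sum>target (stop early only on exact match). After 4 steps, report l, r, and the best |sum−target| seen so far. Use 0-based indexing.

l=0 r=7: -11+33=22 d=25 *, r--
l=0 r=6: -11+31=20 d=23 *, r--
l=0 r=5: -11+29=18 d=21 *, r--
l=0 r=4: -11+19=8 d=11 *, r--

l=0, r=3, best |Δ|=11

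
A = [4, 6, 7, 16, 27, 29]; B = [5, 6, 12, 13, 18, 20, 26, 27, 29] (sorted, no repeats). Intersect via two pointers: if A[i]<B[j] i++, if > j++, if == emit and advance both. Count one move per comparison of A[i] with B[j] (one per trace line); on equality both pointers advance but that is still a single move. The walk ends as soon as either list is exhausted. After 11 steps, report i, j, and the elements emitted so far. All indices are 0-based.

i=0 j=0: 4<5, i++
i=1 j=0: 6>5, j++
i=1 j=1: 6==6 emit, i++,j++
i=2 j=2: 7<12, i++
i=3 j=2: 16>12, j++
i=3 j=3: 16>13, j++
i=3 j=4: 16<18, i++
i=4 j=4: 27>18, j++
i=4 j=5: 27>20, j++
i=4 j=6: 27>26, j++
i=4 j=7: 27==27 emit, i++,j++

i=5, j=8, emitted=[6, 27]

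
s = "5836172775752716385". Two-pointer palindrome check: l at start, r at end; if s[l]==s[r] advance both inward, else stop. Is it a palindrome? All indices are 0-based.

l=0 r=18: '5'=='5', l++,r--
l=1 r=17: '8'=='8', l++,r--
l=2 r=16: '3'=='3', l++,r--
l=3 r=15: '6'=='6', l++,r--
l=4 r=14: '1'=='1', l++,r--
l=5 r=13: '7'=='7', l++,r--
l=6 r=12: '2'=='2', l++,r--
l=7 r=11: '7'!='5', stop

not a palindrome (mismatch at 7,11)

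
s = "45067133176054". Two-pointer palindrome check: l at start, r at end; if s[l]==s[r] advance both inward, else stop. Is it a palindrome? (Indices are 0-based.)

[0,13] '4'=='4' → l++,r--
[1,12] '5'=='5' → l++,r--
[2,11] '0'=='0' → l++,r--
[3,10] '6'=='6' → l++,r--
[4,9] '7'=='7' → l++,r--
[5,8] '1'=='1' → l++,r--
[6,7] '3'=='3' → l++,r--

palindrome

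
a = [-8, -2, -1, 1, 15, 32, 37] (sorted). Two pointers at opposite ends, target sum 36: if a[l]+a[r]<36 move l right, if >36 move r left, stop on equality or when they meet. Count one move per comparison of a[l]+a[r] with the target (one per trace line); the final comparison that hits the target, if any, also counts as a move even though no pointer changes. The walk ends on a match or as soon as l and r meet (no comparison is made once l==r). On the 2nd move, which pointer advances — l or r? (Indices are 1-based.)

[1,7] -8+37=29 <36 → l++
[2,7] -2+37=35 <36 → l++

l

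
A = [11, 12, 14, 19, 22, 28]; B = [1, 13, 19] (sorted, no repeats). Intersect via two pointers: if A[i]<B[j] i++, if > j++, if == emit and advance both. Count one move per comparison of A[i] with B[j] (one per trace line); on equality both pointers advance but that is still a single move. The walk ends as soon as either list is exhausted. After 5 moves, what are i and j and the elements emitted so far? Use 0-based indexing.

i=3, j=2, emitted=[]

i=0 j=0: 11>1, j++
i=0 j=1: 11<13, i++
i=1 j=1: 12<13, i++
i=2 j=1: 14>13, j++
i=2 j=2: 14<19, i++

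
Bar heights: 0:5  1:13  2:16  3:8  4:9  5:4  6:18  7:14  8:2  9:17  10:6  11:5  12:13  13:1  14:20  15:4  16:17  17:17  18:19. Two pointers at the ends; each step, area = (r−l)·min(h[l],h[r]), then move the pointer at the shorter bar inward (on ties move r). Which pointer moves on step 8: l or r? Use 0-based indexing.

[0,18] min(5,19)*18=90 best=90 * → l++
[1,18] min(13,19)*17=221 best=221 * → l++
[2,18] min(16,19)*16=256 best=256 * → l++
[3,18] min(8,19)*15=120 best=256 → l++
[4,18] min(9,19)*14=126 best=256 → l++
[5,18] min(4,19)*13=52 best=256 → l++
[6,18] min(18,19)*12=216 best=256 → l++
[7,18] min(14,19)*11=154 best=256 → l++

l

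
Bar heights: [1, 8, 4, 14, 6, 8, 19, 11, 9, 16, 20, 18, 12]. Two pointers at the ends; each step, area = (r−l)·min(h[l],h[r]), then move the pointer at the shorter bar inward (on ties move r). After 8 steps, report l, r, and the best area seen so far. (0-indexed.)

l=0 r=12: min(1,12)*12=12 best=12 *, l++
l=1 r=12: min(8,12)*11=88 best=88 *, l++
l=2 r=12: min(4,12)*10=40 best=88, l++
l=3 r=12: min(14,12)*9=108 best=108 *, r--
l=3 r=11: min(14,18)*8=112 best=112 *, l++
l=4 r=11: min(6,18)*7=42 best=112, l++
l=5 r=11: min(8,18)*6=48 best=112, l++
l=6 r=11: min(19,18)*5=90 best=112, r--

l=6, r=10, best area=112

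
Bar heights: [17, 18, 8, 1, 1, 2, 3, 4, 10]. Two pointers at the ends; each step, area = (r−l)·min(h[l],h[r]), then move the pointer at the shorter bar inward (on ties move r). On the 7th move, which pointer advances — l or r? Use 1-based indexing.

r

l=1 r=9: min(17,10)*8=80 best=80 *, r--
l=1 r=8: min(17,4)*7=28 best=80, r--
l=1 r=7: min(17,3)*6=18 best=80, r--
l=1 r=6: min(17,2)*5=10 best=80, r--
l=1 r=5: min(17,1)*4=4 best=80, r--
l=1 r=4: min(17,1)*3=3 best=80, r--
l=1 r=3: min(17,8)*2=16 best=80, r--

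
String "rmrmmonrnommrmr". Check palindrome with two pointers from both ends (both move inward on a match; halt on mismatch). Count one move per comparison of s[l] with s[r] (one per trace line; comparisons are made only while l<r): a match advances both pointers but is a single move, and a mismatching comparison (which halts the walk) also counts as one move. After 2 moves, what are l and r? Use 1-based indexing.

l=3, r=13

[1,15] 'r'=='r' → l++,r--
[2,14] 'm'=='m' → l++,r--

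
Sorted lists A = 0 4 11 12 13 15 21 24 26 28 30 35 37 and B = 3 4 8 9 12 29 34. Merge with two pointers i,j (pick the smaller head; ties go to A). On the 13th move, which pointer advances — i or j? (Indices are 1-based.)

i=1 j=1: A[i]=0<=B[j]=3 take 0, i++
i=2 j=1: A[i]=4>B[j]=3 take 3, j++
i=2 j=2: A[i]=4<=B[j]=4 take 4, i++
i=3 j=2: A[i]=11>B[j]=4 take 4, j++
i=3 j=3: A[i]=11>B[j]=8 take 8, j++
i=3 j=4: A[i]=11>B[j]=9 take 9, j++
i=3 j=5: A[i]=11<=B[j]=12 take 11, i++
i=4 j=5: A[i]=12<=B[j]=12 take 12, i++
i=5 j=5: A[i]=13>B[j]=12 take 12, j++
i=5 j=6: A[i]=13<=B[j]=29 take 13, i++
i=6 j=6: A[i]=15<=B[j]=29 take 15, i++
i=7 j=6: A[i]=21<=B[j]=29 take 21, i++
i=8 j=6: A[i]=24<=B[j]=29 take 24, i++

i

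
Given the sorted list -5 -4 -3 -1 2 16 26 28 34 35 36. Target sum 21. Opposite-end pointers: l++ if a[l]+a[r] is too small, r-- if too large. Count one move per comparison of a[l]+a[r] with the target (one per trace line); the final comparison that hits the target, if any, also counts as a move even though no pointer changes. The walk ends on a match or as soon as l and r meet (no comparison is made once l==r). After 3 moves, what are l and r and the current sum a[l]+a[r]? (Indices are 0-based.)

[0,10] -5+36=31 >21 → r--
[0,9] -5+35=30 >21 → r--
[0,8] -5+34=29 >21 → r--

l=0, r=7, sum=23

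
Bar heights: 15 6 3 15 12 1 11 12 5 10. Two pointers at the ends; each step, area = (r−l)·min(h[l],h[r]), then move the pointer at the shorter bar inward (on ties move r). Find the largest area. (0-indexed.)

l=0 r=9: min(15,10)*9=90 best=90 *, r--
l=0 r=8: min(15,5)*8=40 best=90, r--
l=0 r=7: min(15,12)*7=84 best=90, r--
l=0 r=6: min(15,11)*6=66 best=90, r--
l=0 r=5: min(15,1)*5=5 best=90, r--
l=0 r=4: min(15,12)*4=48 best=90, r--
l=0 r=3: min(15,15)*3=45 best=90, r--
l=0 r=2: min(15,3)*2=6 best=90, r--
l=0 r=1: min(15,6)*1=6 best=90, r--

max area = 90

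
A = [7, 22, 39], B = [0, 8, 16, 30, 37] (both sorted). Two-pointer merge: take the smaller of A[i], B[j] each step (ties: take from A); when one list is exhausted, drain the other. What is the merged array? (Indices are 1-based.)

[i=1,j=1] A[i]=7>B[j]=0 take 0 → j++
[i=1,j=2] A[i]=7<=B[j]=8 take 7 → i++
[i=2,j=2] A[i]=22>B[j]=8 take 8 → j++
[i=2,j=3] A[i]=22>B[j]=16 take 16 → j++
[i=2,j=4] A[i]=22<=B[j]=30 take 22 → i++
[i=3,j=4] A[i]=39>B[j]=30 take 30 → j++
[i=3,j=5] A[i]=39>B[j]=37 take 37 → j++
[i=3,j=6] B done, take A[i]=39 → i++

[0, 7, 8, 16, 22, 30, 37, 39]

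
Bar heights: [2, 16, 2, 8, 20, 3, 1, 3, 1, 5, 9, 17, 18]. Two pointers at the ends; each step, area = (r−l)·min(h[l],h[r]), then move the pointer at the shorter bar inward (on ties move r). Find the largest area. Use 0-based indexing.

[0,12] min(2,18)*12=24 best=24 * → l++
[1,12] min(16,18)*11=176 best=176 * → l++
[2,12] min(2,18)*10=20 best=176 → l++
[3,12] min(8,18)*9=72 best=176 → l++
[4,12] min(20,18)*8=144 best=176 → r--
[4,11] min(20,17)*7=119 best=176 → r--
[4,10] min(20,9)*6=54 best=176 → r--
[4,9] min(20,5)*5=25 best=176 → r--
[4,8] min(20,1)*4=4 best=176 → r--
[4,7] min(20,3)*3=9 best=176 → r--
[4,6] min(20,1)*2=2 best=176 → r--
[4,5] min(20,3)*1=3 best=176 → r--

max area = 176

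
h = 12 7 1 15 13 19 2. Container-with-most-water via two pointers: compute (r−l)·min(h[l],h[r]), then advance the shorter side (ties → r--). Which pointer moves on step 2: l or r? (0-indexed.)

l

[0,6] min(12,2)*6=12 best=12 * → r--
[0,5] min(12,19)*5=60 best=60 * → l++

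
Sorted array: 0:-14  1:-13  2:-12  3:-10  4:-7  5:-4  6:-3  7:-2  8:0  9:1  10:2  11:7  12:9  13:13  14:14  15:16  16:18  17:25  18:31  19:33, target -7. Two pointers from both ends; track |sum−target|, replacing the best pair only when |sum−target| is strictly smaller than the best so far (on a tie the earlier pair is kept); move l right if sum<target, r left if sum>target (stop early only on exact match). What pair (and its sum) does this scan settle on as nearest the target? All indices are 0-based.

[0,19] -14+33=19 d=26 * → r--
[0,18] -14+31=17 d=24 * → r--
[0,17] -14+25=11 d=18 * → r--
[0,16] -14+18=4 d=11 * → r--
[0,15] -14+16=2 d=9 * → r--
[0,14] -14+14=0 d=7 * → r--
[0,13] -14+13=-1 d=6 * → r--
[0,12] -14+9=-5 d=2 * → r--
[0,11] -14+7=-7 d=0 * → stop

pair (-14, 7) with sum -7 (|Δ|=0)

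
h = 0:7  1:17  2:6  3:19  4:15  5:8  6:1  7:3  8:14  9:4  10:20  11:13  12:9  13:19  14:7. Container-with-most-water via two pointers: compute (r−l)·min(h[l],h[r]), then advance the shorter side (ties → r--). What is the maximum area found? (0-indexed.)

max area = 204

[0,14] min(7,7)*14=98 best=98 * → r--
[0,13] min(7,19)*13=91 best=98 → l++
[1,13] min(17,19)*12=204 best=204 * → l++
[2,13] min(6,19)*11=66 best=204 → l++
[3,13] min(19,19)*10=190 best=204 → r--
[3,12] min(19,9)*9=81 best=204 → r--
[3,11] min(19,13)*8=104 best=204 → r--
[3,10] min(19,20)*7=133 best=204 → l++
[4,10] min(15,20)*6=90 best=204 → l++
[5,10] min(8,20)*5=40 best=204 → l++
[6,10] min(1,20)*4=4 best=204 → l++
[7,10] min(3,20)*3=9 best=204 → l++
[8,10] min(14,20)*2=28 best=204 → l++
[9,10] min(4,20)*1=4 best=204 → l++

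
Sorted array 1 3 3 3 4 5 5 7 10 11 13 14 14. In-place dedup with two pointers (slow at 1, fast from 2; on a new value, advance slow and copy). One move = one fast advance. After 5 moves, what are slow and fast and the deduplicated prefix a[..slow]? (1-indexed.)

slow=4, fast=7, prefix=[1, 3, 4, 5]

slow=1 fast=2: a[fast]=3≠a[slow]=1 write a[2]=3, slow++,fast++
slow=2 fast=3: a[fast]=3=a[slow] dup, fast++
slow=2 fast=4: a[fast]=3=a[slow] dup, fast++
slow=2 fast=5: a[fast]=4≠a[slow]=3 write a[3]=4, slow++,fast++
slow=3 fast=6: a[fast]=5≠a[slow]=4 write a[4]=5, slow++,fast++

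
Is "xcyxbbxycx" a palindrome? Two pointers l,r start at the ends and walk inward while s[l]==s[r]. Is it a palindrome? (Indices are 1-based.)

l=1 r=10: 'x'=='x', l++,r--
l=2 r=9: 'c'=='c', l++,r--
l=3 r=8: 'y'=='y', l++,r--
l=4 r=7: 'x'=='x', l++,r--
l=5 r=6: 'b'=='b', l++,r--

palindrome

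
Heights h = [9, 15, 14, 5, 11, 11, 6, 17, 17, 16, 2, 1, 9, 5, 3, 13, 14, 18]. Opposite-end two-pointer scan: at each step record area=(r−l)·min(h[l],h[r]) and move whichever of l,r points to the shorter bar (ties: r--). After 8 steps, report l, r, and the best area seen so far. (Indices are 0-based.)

[0,17] min(9,18)*17=153 best=153 * → l++
[1,17] min(15,18)*16=240 best=240 * → l++
[2,17] min(14,18)*15=210 best=240 → l++
[3,17] min(5,18)*14=70 best=240 → l++
[4,17] min(11,18)*13=143 best=240 → l++
[5,17] min(11,18)*12=132 best=240 → l++
[6,17] min(6,18)*11=66 best=240 → l++
[7,17] min(17,18)*10=170 best=240 → l++

l=8, r=17, best area=240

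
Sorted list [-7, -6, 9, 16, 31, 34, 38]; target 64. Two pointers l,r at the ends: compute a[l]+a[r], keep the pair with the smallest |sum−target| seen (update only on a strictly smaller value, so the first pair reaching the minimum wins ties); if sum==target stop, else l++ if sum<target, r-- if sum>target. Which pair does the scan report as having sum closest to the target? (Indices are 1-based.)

pair (31, 34) with sum 65 (|Δ|=1)

[1,7] -7+38=31 d=33 * → l++
[2,7] -6+38=32 d=32 * → l++
[3,7] 9+38=47 d=17 * → l++
[4,7] 16+38=54 d=10 * → l++
[5,7] 31+38=69 d=5 * → r--
[5,6] 31+34=65 d=1 * → r--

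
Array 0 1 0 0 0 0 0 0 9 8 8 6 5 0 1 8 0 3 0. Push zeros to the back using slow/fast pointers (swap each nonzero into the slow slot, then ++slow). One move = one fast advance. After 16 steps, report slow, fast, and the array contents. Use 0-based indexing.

slow=8, fast=16, a=[1, 9, 8, 8, 6, 5, 1, 8, 0, 0, 0, 0, 0, 0, 0, 0, 0, 3, 0]

slow=0 fast=0: a[fast]=0, fast++
slow=0 fast=1: a[fast]=1≠0 swap→a[0]=1, slow++,fast++
slow=1 fast=2: a[fast]=0, fast++
slow=1 fast=3: a[fast]=0, fast++
slow=1 fast=4: a[fast]=0, fast++
slow=1 fast=5: a[fast]=0, fast++
slow=1 fast=6: a[fast]=0, fast++
slow=1 fast=7: a[fast]=0, fast++
slow=1 fast=8: a[fast]=9≠0 swap→a[1]=9, slow++,fast++
slow=2 fast=9: a[fast]=8≠0 swap→a[2]=8, slow++,fast++
slow=3 fast=10: a[fast]=8≠0 swap→a[3]=8, slow++,fast++
slow=4 fast=11: a[fast]=6≠0 swap→a[4]=6, slow++,fast++
slow=5 fast=12: a[fast]=5≠0 swap→a[5]=5, slow++,fast++
slow=6 fast=13: a[fast]=0, fast++
slow=6 fast=14: a[fast]=1≠0 swap→a[6]=1, slow++,fast++
slow=7 fast=15: a[fast]=8≠0 swap→a[7]=8, slow++,fast++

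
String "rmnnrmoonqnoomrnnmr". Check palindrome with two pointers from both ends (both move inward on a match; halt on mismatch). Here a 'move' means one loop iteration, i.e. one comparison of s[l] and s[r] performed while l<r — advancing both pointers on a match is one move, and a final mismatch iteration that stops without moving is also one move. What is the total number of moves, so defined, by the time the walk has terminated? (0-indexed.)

[0,18] 'r'=='r' → l++,r--
[1,17] 'm'=='m' → l++,r--
[2,16] 'n'=='n' → l++,r--
[3,15] 'n'=='n' → l++,r--
[4,14] 'r'=='r' → l++,r--
[5,13] 'm'=='m' → l++,r--
[6,12] 'o'=='o' → l++,r--
[7,11] 'o'=='o' → l++,r--
[8,10] 'n'=='n' → l++,r--

9 moves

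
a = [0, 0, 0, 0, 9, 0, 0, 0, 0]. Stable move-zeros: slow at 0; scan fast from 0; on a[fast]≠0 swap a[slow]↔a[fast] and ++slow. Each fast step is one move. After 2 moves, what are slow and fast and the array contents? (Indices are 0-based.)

slow=0, fast=2, a=[0, 0, 0, 0, 9, 0, 0, 0, 0]

(s=0,f=0) a[fast]=0 → fast++
(s=0,f=1) a[fast]=0 → fast++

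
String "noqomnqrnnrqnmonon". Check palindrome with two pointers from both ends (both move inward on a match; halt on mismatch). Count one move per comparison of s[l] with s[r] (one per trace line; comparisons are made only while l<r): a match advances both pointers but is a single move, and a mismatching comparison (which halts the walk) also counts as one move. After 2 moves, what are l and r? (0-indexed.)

l=2, r=15

[0,17] 'n'=='n' → l++,r--
[1,16] 'o'=='o' → l++,r--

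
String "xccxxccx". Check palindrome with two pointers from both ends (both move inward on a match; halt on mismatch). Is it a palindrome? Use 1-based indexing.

palindrome

[1,8] 'x'=='x' → l++,r--
[2,7] 'c'=='c' → l++,r--
[3,6] 'c'=='c' → l++,r--
[4,5] 'x'=='x' → l++,r--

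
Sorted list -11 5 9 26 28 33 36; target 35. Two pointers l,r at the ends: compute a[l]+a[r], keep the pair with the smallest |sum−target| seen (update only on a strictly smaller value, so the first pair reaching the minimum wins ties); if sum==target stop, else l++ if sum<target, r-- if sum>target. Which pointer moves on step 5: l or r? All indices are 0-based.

r

l=0 r=6: -11+36=25 d=10 *, l++
l=1 r=6: 5+36=41 d=6 *, r--
l=1 r=5: 5+33=38 d=3 *, r--
l=1 r=4: 5+28=33 d=2 *, l++
l=2 r=4: 9+28=37 d=2, r--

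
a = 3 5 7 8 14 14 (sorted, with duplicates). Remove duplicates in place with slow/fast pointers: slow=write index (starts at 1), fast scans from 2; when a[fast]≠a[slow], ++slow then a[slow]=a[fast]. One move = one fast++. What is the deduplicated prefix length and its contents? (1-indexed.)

slow=1 fast=2: a[fast]=5≠a[slow]=3 write a[2]=5, slow++,fast++
slow=2 fast=3: a[fast]=7≠a[slow]=5 write a[3]=7, slow++,fast++
slow=3 fast=4: a[fast]=8≠a[slow]=7 write a[4]=8, slow++,fast++
slow=4 fast=5: a[fast]=14≠a[slow]=8 write a[5]=14, slow++,fast++
slow=5 fast=6: a[fast]=14=a[slow] dup, fast++

length 5; prefix = [3, 5, 7, 8, 14]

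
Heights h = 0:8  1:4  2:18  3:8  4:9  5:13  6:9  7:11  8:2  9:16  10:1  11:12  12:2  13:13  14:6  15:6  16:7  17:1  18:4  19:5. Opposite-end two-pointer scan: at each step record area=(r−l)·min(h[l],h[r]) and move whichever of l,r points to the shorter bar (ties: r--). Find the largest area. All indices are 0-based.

l=0 r=19: min(8,5)*19=95 best=95 *, r--
l=0 r=18: min(8,4)*18=72 best=95, r--
l=0 r=17: min(8,1)*17=17 best=95, r--
l=0 r=16: min(8,7)*16=112 best=112 *, r--
l=0 r=15: min(8,6)*15=90 best=112, r--
l=0 r=14: min(8,6)*14=84 best=112, r--
l=0 r=13: min(8,13)*13=104 best=112, l++
l=1 r=13: min(4,13)*12=48 best=112, l++
l=2 r=13: min(18,13)*11=143 best=143 *, r--
l=2 r=12: min(18,2)*10=20 best=143, r--
l=2 r=11: min(18,12)*9=108 best=143, r--
l=2 r=10: min(18,1)*8=8 best=143, r--
l=2 r=9: min(18,16)*7=112 best=143, r--
l=2 r=8: min(18,2)*6=12 best=143, r--
l=2 r=7: min(18,11)*5=55 best=143, r--
l=2 r=6: min(18,9)*4=36 best=143, r--
l=2 r=5: min(18,13)*3=39 best=143, r--
l=2 r=4: min(18,9)*2=18 best=143, r--
l=2 r=3: min(18,8)*1=8 best=143, r--

max area = 143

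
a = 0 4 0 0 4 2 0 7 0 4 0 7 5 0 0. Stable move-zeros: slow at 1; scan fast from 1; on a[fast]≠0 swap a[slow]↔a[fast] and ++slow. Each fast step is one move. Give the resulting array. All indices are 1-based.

[4, 4, 2, 7, 4, 7, 5, 0, 0, 0, 0, 0, 0, 0, 0]

slow=1 fast=1: a[fast]=0, fast++
slow=1 fast=2: a[fast]=4≠0 swap→a[1]=4, slow++,fast++
slow=2 fast=3: a[fast]=0, fast++
slow=2 fast=4: a[fast]=0, fast++
slow=2 fast=5: a[fast]=4≠0 swap→a[2]=4, slow++,fast++
slow=3 fast=6: a[fast]=2≠0 swap→a[3]=2, slow++,fast++
slow=4 fast=7: a[fast]=0, fast++
slow=4 fast=8: a[fast]=7≠0 swap→a[4]=7, slow++,fast++
slow=5 fast=9: a[fast]=0, fast++
slow=5 fast=10: a[fast]=4≠0 swap→a[5]=4, slow++,fast++
slow=6 fast=11: a[fast]=0, fast++
slow=6 fast=12: a[fast]=7≠0 swap→a[6]=7, slow++,fast++
slow=7 fast=13: a[fast]=5≠0 swap→a[7]=5, slow++,fast++
slow=8 fast=14: a[fast]=0, fast++
slow=8 fast=15: a[fast]=0, fast++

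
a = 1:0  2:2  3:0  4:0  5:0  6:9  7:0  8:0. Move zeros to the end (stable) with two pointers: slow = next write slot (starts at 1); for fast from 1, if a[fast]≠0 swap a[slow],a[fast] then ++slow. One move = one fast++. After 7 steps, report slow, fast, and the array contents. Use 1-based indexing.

slow=1 fast=1: a[fast]=0, fast++
slow=1 fast=2: a[fast]=2≠0 swap→a[1]=2, slow++,fast++
slow=2 fast=3: a[fast]=0, fast++
slow=2 fast=4: a[fast]=0, fast++
slow=2 fast=5: a[fast]=0, fast++
slow=2 fast=6: a[fast]=9≠0 swap→a[2]=9, slow++,fast++
slow=3 fast=7: a[fast]=0, fast++

slow=3, fast=8, a=[2, 9, 0, 0, 0, 0, 0, 0]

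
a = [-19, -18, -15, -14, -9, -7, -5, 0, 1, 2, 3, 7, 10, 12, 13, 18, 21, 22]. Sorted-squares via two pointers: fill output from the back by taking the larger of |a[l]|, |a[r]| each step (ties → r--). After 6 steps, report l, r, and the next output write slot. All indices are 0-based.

l=3, r=14, next write slot=11

[0,17] |-19|<=|22| out[17]=484 → r--
[0,16] |-19|<=|21| out[16]=441 → r--
[0,15] |-19|>|18| out[15]=361 → l++
[1,15] |-18|<=|18| out[14]=324 → r--
[1,14] |-18|>|13| out[13]=324 → l++
[2,14] |-15|>|13| out[12]=225 → l++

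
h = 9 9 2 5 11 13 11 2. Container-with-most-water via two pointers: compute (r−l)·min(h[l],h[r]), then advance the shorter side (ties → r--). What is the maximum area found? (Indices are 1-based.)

l=1 r=8: min(9,2)*7=14 best=14 *, r--
l=1 r=7: min(9,11)*6=54 best=54 *, l++
l=2 r=7: min(9,11)*5=45 best=54, l++
l=3 r=7: min(2,11)*4=8 best=54, l++
l=4 r=7: min(5,11)*3=15 best=54, l++
l=5 r=7: min(11,11)*2=22 best=54, r--
l=5 r=6: min(11,13)*1=11 best=54, l++

max area = 54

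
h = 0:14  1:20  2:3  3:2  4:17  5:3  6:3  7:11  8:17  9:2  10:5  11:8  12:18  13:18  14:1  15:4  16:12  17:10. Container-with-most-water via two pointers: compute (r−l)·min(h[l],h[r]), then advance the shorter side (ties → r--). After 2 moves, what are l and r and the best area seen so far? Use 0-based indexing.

[0,17] min(14,10)*17=170 best=170 * → r--
[0,16] min(14,12)*16=192 best=192 * → r--

l=0, r=15, best area=192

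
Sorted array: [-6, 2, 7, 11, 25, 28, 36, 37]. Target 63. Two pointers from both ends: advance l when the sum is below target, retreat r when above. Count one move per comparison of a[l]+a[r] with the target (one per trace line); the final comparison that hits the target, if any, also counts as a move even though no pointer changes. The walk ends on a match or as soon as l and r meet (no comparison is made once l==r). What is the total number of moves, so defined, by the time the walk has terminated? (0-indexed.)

7 moves

l=0 r=7: -6+37=31 <63, l++
l=1 r=7: 2+37=39 <63, l++
l=2 r=7: 7+37=44 <63, l++
l=3 r=7: 11+37=48 <63, l++
l=4 r=7: 25+37=62 <63, l++
l=5 r=7: 28+37=65 >63, r--
l=5 r=6: 28+36=64 >63, r--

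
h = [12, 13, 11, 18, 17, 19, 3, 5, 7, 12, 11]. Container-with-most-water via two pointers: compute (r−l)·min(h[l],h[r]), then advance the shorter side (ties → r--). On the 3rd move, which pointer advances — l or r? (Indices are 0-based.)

l=0 r=10: min(12,11)*10=110 best=110 *, r--
l=0 r=9: min(12,12)*9=108 best=110, r--
l=0 r=8: min(12,7)*8=56 best=110, r--

r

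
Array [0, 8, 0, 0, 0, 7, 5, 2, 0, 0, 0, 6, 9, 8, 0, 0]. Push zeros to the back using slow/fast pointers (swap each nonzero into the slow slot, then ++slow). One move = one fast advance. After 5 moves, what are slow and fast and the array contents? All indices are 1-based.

slow=2, fast=6, a=[8, 0, 0, 0, 0, 7, 5, 2, 0, 0, 0, 6, 9, 8, 0, 0]

slow=1 fast=1: a[fast]=0, fast++
slow=1 fast=2: a[fast]=8≠0 swap→a[1]=8, slow++,fast++
slow=2 fast=3: a[fast]=0, fast++
slow=2 fast=4: a[fast]=0, fast++
slow=2 fast=5: a[fast]=0, fast++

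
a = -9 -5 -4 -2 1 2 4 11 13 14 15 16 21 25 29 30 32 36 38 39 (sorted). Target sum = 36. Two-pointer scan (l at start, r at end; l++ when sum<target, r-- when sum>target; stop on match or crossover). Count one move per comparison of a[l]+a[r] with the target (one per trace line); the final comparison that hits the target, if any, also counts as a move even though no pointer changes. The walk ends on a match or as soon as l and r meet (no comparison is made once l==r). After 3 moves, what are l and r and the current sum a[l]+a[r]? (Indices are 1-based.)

l=4, r=20, sum=37

l=1 r=20: -9+39=30 <36, l++
l=2 r=20: -5+39=34 <36, l++
l=3 r=20: -4+39=35 <36, l++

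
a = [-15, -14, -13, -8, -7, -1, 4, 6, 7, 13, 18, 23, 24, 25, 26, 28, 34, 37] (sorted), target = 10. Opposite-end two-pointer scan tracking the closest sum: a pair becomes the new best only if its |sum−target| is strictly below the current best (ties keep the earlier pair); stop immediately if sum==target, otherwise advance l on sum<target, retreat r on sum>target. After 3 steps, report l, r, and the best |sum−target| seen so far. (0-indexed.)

l=0, r=14, best |Δ|=3

l=0 r=17: -15+37=22 d=12 *, r--
l=0 r=16: -15+34=19 d=9 *, r--
l=0 r=15: -15+28=13 d=3 *, r--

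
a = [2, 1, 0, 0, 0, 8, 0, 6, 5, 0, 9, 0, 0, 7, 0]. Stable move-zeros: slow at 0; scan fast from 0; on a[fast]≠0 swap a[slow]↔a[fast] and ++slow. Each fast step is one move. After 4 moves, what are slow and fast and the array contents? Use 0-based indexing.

slow=0 fast=0: a[fast]=2≠0 swap→a[0]=2, slow++,fast++
slow=1 fast=1: a[fast]=1≠0 swap→a[1]=1, slow++,fast++
slow=2 fast=2: a[fast]=0, fast++
slow=2 fast=3: a[fast]=0, fast++

slow=2, fast=4, a=[2, 1, 0, 0, 0, 8, 0, 6, 5, 0, 9, 0, 0, 7, 0]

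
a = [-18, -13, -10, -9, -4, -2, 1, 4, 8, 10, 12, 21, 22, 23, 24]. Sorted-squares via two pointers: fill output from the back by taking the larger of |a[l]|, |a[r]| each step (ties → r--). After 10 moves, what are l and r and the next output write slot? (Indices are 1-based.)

[1,15] |-18|<=|24| out[15]=576 → r--
[1,14] |-18|<=|23| out[14]=529 → r--
[1,13] |-18|<=|22| out[13]=484 → r--
[1,12] |-18|<=|21| out[12]=441 → r--
[1,11] |-18|>|12| out[11]=324 → l++
[2,11] |-13|>|12| out[10]=169 → l++
[3,11] |-10|<=|12| out[9]=144 → r--
[3,10] |-10|<=|10| out[8]=100 → r--
[3,9] |-10|>|8| out[7]=100 → l++
[4,9] |-9|>|8| out[6]=81 → l++

l=5, r=9, next write slot=5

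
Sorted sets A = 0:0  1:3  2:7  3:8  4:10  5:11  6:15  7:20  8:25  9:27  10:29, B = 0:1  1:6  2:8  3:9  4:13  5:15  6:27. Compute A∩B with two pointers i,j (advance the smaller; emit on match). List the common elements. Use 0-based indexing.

[i=0,j=0] 0<1 → i++
[i=1,j=0] 3>1 → j++
[i=1,j=1] 3<6 → i++
[i=2,j=1] 7>6 → j++
[i=2,j=2] 7<8 → i++
[i=3,j=2] 8==8 emit → i++,j++
[i=4,j=3] 10>9 → j++
[i=4,j=4] 10<13 → i++
[i=5,j=4] 11<13 → i++
[i=6,j=4] 15>13 → j++
[i=6,j=5] 15==15 emit → i++,j++
[i=7,j=6] 20<27 → i++
[i=8,j=6] 25<27 → i++
[i=9,j=6] 27==27 emit → i++,j++

intersection = [8, 15, 27]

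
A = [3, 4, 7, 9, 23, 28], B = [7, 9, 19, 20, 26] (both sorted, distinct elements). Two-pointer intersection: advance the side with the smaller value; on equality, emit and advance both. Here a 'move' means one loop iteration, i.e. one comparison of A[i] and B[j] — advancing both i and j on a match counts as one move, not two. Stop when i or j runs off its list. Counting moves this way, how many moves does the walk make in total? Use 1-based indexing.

[i=1,j=1] 3<7 → i++
[i=2,j=1] 4<7 → i++
[i=3,j=1] 7==7 emit → i++,j++
[i=4,j=2] 9==9 emit → i++,j++
[i=5,j=3] 23>19 → j++
[i=5,j=4] 23>20 → j++
[i=5,j=5] 23<26 → i++
[i=6,j=5] 28>26 → j++

8 moves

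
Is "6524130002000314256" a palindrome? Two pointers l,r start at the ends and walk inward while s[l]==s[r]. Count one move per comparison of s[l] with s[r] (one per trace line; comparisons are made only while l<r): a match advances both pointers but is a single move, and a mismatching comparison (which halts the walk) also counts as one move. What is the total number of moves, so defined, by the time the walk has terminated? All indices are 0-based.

9 moves

[0,18] '6'=='6' → l++,r--
[1,17] '5'=='5' → l++,r--
[2,16] '2'=='2' → l++,r--
[3,15] '4'=='4' → l++,r--
[4,14] '1'=='1' → l++,r--
[5,13] '3'=='3' → l++,r--
[6,12] '0'=='0' → l++,r--
[7,11] '0'=='0' → l++,r--
[8,10] '0'=='0' → l++,r--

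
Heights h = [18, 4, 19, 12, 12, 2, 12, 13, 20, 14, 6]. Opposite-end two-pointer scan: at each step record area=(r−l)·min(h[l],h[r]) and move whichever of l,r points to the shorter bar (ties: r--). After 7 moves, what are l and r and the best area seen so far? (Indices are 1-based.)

l=1 r=11: min(18,6)*10=60 best=60 *, r--
l=1 r=10: min(18,14)*9=126 best=126 *, r--
l=1 r=9: min(18,20)*8=144 best=144 *, l++
l=2 r=9: min(4,20)*7=28 best=144, l++
l=3 r=9: min(19,20)*6=114 best=144, l++
l=4 r=9: min(12,20)*5=60 best=144, l++
l=5 r=9: min(12,20)*4=48 best=144, l++

l=6, r=9, best area=144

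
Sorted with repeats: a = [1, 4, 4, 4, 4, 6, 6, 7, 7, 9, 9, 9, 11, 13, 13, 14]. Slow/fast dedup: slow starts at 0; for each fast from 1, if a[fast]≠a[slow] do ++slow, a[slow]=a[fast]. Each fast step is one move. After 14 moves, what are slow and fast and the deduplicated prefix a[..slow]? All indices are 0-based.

(s=0,f=1) a[fast]=4≠a[slow]=1 write a[1]=4 → slow++,fast++
(s=1,f=2) a[fast]=4=a[slow] dup → fast++
(s=1,f=3) a[fast]=4=a[slow] dup → fast++
(s=1,f=4) a[fast]=4=a[slow] dup → fast++
(s=1,f=5) a[fast]=6≠a[slow]=4 write a[2]=6 → slow++,fast++
(s=2,f=6) a[fast]=6=a[slow] dup → fast++
(s=2,f=7) a[fast]=7≠a[slow]=6 write a[3]=7 → slow++,fast++
(s=3,f=8) a[fast]=7=a[slow] dup → fast++
(s=3,f=9) a[fast]=9≠a[slow]=7 write a[4]=9 → slow++,fast++
(s=4,f=10) a[fast]=9=a[slow] dup → fast++
(s=4,f=11) a[fast]=9=a[slow] dup → fast++
(s=4,f=12) a[fast]=11≠a[slow]=9 write a[5]=11 → slow++,fast++
(s=5,f=13) a[fast]=13≠a[slow]=11 write a[6]=13 → slow++,fast++
(s=6,f=14) a[fast]=13=a[slow] dup → fast++

slow=6, fast=15, prefix=[1, 4, 6, 7, 9, 11, 13]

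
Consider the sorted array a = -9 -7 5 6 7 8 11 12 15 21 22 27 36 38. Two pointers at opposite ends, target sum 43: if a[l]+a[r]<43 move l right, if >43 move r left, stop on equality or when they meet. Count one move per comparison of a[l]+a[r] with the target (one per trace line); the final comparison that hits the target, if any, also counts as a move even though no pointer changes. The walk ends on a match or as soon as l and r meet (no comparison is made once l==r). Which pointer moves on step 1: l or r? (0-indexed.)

[0,13] -9+38=29 <43 → l++

l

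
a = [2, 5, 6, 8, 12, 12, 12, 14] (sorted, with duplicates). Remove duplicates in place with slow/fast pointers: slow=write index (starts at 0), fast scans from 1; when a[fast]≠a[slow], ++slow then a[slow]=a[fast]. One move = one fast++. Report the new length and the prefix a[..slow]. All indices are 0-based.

(s=0,f=1) a[fast]=5≠a[slow]=2 write a[1]=5 → slow++,fast++
(s=1,f=2) a[fast]=6≠a[slow]=5 write a[2]=6 → slow++,fast++
(s=2,f=3) a[fast]=8≠a[slow]=6 write a[3]=8 → slow++,fast++
(s=3,f=4) a[fast]=12≠a[slow]=8 write a[4]=12 → slow++,fast++
(s=4,f=5) a[fast]=12=a[slow] dup → fast++
(s=4,f=6) a[fast]=12=a[slow] dup → fast++
(s=4,f=7) a[fast]=14≠a[slow]=12 write a[5]=14 → slow++,fast++

length 6; prefix = [2, 5, 6, 8, 12, 14]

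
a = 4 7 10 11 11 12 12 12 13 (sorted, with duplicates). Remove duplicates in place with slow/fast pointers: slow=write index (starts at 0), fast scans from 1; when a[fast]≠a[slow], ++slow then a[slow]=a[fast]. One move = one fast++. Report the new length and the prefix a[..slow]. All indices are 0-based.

(s=0,f=1) a[fast]=7≠a[slow]=4 write a[1]=7 → slow++,fast++
(s=1,f=2) a[fast]=10≠a[slow]=7 write a[2]=10 → slow++,fast++
(s=2,f=3) a[fast]=11≠a[slow]=10 write a[3]=11 → slow++,fast++
(s=3,f=4) a[fast]=11=a[slow] dup → fast++
(s=3,f=5) a[fast]=12≠a[slow]=11 write a[4]=12 → slow++,fast++
(s=4,f=6) a[fast]=12=a[slow] dup → fast++
(s=4,f=7) a[fast]=12=a[slow] dup → fast++
(s=4,f=8) a[fast]=13≠a[slow]=12 write a[5]=13 → slow++,fast++

length 6; prefix = [4, 7, 10, 11, 12, 13]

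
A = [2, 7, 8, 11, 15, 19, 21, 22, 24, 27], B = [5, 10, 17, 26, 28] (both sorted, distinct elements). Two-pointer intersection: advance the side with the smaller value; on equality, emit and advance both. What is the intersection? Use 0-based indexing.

i=0 j=0: 2<5, i++
i=1 j=0: 7>5, j++
i=1 j=1: 7<10, i++
i=2 j=1: 8<10, i++
i=3 j=1: 11>10, j++
i=3 j=2: 11<17, i++
i=4 j=2: 15<17, i++
i=5 j=2: 19>17, j++
i=5 j=3: 19<26, i++
i=6 j=3: 21<26, i++
i=7 j=3: 22<26, i++
i=8 j=3: 24<26, i++
i=9 j=3: 27>26, j++
i=9 j=4: 27<28, i++

intersection = []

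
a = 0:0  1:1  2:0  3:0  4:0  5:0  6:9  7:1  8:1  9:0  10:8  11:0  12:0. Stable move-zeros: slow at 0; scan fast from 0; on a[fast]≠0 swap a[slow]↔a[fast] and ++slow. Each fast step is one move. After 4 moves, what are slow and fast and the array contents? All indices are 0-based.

(s=0,f=0) a[fast]=0 → fast++
(s=0,f=1) a[fast]=1≠0 swap→a[0]=1 → slow++,fast++
(s=1,f=2) a[fast]=0 → fast++
(s=1,f=3) a[fast]=0 → fast++

slow=1, fast=4, a=[1, 0, 0, 0, 0, 0, 9, 1, 1, 0, 8, 0, 0]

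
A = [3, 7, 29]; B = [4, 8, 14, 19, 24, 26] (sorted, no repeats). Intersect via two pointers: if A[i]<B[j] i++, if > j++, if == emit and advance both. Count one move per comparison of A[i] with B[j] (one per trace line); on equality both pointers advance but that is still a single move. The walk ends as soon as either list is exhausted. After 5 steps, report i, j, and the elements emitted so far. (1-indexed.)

i=3, j=4, emitted=[]

i=1 j=1: 3<4, i++
i=2 j=1: 7>4, j++
i=2 j=2: 7<8, i++
i=3 j=2: 29>8, j++
i=3 j=3: 29>14, j++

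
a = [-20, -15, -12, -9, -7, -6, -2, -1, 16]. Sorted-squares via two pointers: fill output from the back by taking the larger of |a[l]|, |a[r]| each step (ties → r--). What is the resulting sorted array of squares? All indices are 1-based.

[1, 4, 36, 49, 81, 144, 225, 256, 400]

l=1 r=9: |-20|>|16| out[9]=400, l++
l=2 r=9: |-15|<=|16| out[8]=256, r--
l=2 r=8: |-15|>|-1| out[7]=225, l++
l=3 r=8: |-12|>|-1| out[6]=144, l++
l=4 r=8: |-9|>|-1| out[5]=81, l++
l=5 r=8: |-7|>|-1| out[4]=49, l++
l=6 r=8: |-6|>|-1| out[3]=36, l++
l=7 r=8: |-2|>|-1| out[2]=4, l++
l=8 r=8: |-1|<=|-1| out[1]=1, r--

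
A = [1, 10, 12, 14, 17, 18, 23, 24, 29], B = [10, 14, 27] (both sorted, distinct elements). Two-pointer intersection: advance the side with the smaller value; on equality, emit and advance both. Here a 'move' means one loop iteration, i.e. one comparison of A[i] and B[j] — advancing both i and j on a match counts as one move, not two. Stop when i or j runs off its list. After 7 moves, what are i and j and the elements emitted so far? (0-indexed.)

[i=0,j=0] 1<10 → i++
[i=1,j=0] 10==10 emit → i++,j++
[i=2,j=1] 12<14 → i++
[i=3,j=1] 14==14 emit → i++,j++
[i=4,j=2] 17<27 → i++
[i=5,j=2] 18<27 → i++
[i=6,j=2] 23<27 → i++

i=7, j=2, emitted=[10, 14]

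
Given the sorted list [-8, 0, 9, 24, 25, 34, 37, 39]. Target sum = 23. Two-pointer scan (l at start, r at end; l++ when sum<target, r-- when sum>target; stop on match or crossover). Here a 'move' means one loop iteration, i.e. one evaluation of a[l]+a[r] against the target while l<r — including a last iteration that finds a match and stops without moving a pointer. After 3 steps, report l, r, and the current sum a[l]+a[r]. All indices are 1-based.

[1,8] -8+39=31 >23 → r--
[1,7] -8+37=29 >23 → r--
[1,6] -8+34=26 >23 → r--

l=1, r=5, sum=17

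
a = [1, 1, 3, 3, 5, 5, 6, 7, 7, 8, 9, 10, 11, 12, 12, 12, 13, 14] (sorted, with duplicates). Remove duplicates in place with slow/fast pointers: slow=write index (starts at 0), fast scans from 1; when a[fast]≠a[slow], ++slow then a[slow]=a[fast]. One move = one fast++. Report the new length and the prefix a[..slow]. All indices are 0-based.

(s=0,f=1) a[fast]=1=a[slow] dup → fast++
(s=0,f=2) a[fast]=3≠a[slow]=1 write a[1]=3 → slow++,fast++
(s=1,f=3) a[fast]=3=a[slow] dup → fast++
(s=1,f=4) a[fast]=5≠a[slow]=3 write a[2]=5 → slow++,fast++
(s=2,f=5) a[fast]=5=a[slow] dup → fast++
(s=2,f=6) a[fast]=6≠a[slow]=5 write a[3]=6 → slow++,fast++
(s=3,f=7) a[fast]=7≠a[slow]=6 write a[4]=7 → slow++,fast++
(s=4,f=8) a[fast]=7=a[slow] dup → fast++
(s=4,f=9) a[fast]=8≠a[slow]=7 write a[5]=8 → slow++,fast++
(s=5,f=10) a[fast]=9≠a[slow]=8 write a[6]=9 → slow++,fast++
(s=6,f=11) a[fast]=10≠a[slow]=9 write a[7]=10 → slow++,fast++
(s=7,f=12) a[fast]=11≠a[slow]=10 write a[8]=11 → slow++,fast++
(s=8,f=13) a[fast]=12≠a[slow]=11 write a[9]=12 → slow++,fast++
(s=9,f=14) a[fast]=12=a[slow] dup → fast++
(s=9,f=15) a[fast]=12=a[slow] dup → fast++
(s=9,f=16) a[fast]=13≠a[slow]=12 write a[10]=13 → slow++,fast++
(s=10,f=17) a[fast]=14≠a[slow]=13 write a[11]=14 → slow++,fast++

length 12; prefix = [1, 3, 5, 6, 7, 8, 9, 10, 11, 12, 13, 14]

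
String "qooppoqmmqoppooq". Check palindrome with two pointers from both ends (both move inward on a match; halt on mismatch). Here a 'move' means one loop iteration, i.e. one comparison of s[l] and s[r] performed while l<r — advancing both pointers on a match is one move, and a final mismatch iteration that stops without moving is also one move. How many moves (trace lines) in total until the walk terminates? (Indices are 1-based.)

8 moves

l=1 r=16: 'q'=='q', l++,r--
l=2 r=15: 'o'=='o', l++,r--
l=3 r=14: 'o'=='o', l++,r--
l=4 r=13: 'p'=='p', l++,r--
l=5 r=12: 'p'=='p', l++,r--
l=6 r=11: 'o'=='o', l++,r--
l=7 r=10: 'q'=='q', l++,r--
l=8 r=9: 'm'=='m', l++,r--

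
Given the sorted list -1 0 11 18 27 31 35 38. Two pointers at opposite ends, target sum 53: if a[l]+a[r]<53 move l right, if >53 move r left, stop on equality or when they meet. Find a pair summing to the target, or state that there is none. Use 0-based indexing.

l=0 r=7: -1+38=37 <53, l++
l=1 r=7: 0+38=38 <53, l++
l=2 r=7: 11+38=49 <53, l++
l=3 r=7: 18+38=56 >53, r--
l=3 r=6: 18+35=53, found

(18, 35)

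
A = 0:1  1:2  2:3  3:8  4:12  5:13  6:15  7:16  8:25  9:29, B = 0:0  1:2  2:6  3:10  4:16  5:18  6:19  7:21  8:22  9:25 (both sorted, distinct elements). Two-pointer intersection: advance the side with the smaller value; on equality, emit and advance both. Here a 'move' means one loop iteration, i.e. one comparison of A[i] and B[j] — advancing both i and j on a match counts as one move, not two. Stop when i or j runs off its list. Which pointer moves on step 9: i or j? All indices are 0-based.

i

[i=0,j=0] 1>0 → j++
[i=0,j=1] 1<2 → i++
[i=1,j=1] 2==2 emit → i++,j++
[i=2,j=2] 3<6 → i++
[i=3,j=2] 8>6 → j++
[i=3,j=3] 8<10 → i++
[i=4,j=3] 12>10 → j++
[i=4,j=4] 12<16 → i++
[i=5,j=4] 13<16 → i++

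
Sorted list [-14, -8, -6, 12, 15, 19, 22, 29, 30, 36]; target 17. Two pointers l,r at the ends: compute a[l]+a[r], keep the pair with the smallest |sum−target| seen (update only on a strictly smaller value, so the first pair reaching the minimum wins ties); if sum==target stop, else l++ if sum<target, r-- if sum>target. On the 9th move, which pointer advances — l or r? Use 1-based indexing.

l=1 r=10: -14+36=22 d=5 *, r--
l=1 r=9: -14+30=16 d=1 *, l++
l=2 r=9: -8+30=22 d=5, r--
l=2 r=8: -8+29=21 d=4, r--
l=2 r=7: -8+22=14 d=3, l++
l=3 r=7: -6+22=16 d=1, l++
l=4 r=7: 12+22=34 d=17, r--
l=4 r=6: 12+19=31 d=14, r--
l=4 r=5: 12+15=27 d=10, r--

r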